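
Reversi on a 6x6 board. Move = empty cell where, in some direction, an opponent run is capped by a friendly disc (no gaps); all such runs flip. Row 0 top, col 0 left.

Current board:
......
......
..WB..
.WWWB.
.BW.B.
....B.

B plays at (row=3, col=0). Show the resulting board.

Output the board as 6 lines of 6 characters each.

Answer: ......
......
..WB..
BBBBB.
.BW.B.
....B.

Derivation:
Place B at (3,0); scan 8 dirs for brackets.
Dir NW: edge -> no flip
Dir N: first cell '.' (not opp) -> no flip
Dir NE: first cell '.' (not opp) -> no flip
Dir W: edge -> no flip
Dir E: opp run (3,1) (3,2) (3,3) capped by B -> flip
Dir SW: edge -> no flip
Dir S: first cell '.' (not opp) -> no flip
Dir SE: first cell 'B' (not opp) -> no flip
All flips: (3,1) (3,2) (3,3)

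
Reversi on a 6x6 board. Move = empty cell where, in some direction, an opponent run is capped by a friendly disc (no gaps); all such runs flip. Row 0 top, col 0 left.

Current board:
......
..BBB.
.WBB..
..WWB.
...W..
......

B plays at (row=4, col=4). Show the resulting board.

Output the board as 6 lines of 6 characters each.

Answer: ......
..BBB.
.WBB..
..WBB.
...WB.
......

Derivation:
Place B at (4,4); scan 8 dirs for brackets.
Dir NW: opp run (3,3) capped by B -> flip
Dir N: first cell 'B' (not opp) -> no flip
Dir NE: first cell '.' (not opp) -> no flip
Dir W: opp run (4,3), next='.' -> no flip
Dir E: first cell '.' (not opp) -> no flip
Dir SW: first cell '.' (not opp) -> no flip
Dir S: first cell '.' (not opp) -> no flip
Dir SE: first cell '.' (not opp) -> no flip
All flips: (3,3)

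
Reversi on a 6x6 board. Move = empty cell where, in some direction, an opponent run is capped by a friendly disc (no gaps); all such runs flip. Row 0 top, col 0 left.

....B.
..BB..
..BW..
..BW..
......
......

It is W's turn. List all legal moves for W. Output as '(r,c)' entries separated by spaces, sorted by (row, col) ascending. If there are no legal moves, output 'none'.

(0,1): flips 1 -> legal
(0,2): no bracket -> illegal
(0,3): flips 1 -> legal
(0,5): no bracket -> illegal
(1,1): flips 1 -> legal
(1,4): no bracket -> illegal
(1,5): no bracket -> illegal
(2,1): flips 1 -> legal
(2,4): no bracket -> illegal
(3,1): flips 1 -> legal
(4,1): flips 1 -> legal
(4,2): no bracket -> illegal
(4,3): no bracket -> illegal

Answer: (0,1) (0,3) (1,1) (2,1) (3,1) (4,1)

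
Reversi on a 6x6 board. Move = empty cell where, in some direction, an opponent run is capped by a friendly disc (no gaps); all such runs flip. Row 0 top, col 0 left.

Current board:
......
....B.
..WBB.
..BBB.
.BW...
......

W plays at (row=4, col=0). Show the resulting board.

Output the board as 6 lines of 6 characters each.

Answer: ......
....B.
..WBB.
..BBB.
WWW...
......

Derivation:
Place W at (4,0); scan 8 dirs for brackets.
Dir NW: edge -> no flip
Dir N: first cell '.' (not opp) -> no flip
Dir NE: first cell '.' (not opp) -> no flip
Dir W: edge -> no flip
Dir E: opp run (4,1) capped by W -> flip
Dir SW: edge -> no flip
Dir S: first cell '.' (not opp) -> no flip
Dir SE: first cell '.' (not opp) -> no flip
All flips: (4,1)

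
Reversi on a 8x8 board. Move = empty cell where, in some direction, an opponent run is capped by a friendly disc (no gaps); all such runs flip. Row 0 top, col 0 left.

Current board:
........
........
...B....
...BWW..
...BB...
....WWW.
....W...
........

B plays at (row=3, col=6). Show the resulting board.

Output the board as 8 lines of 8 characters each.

Answer: ........
........
...B....
...BBBB.
...BB...
....WWW.
....W...
........

Derivation:
Place B at (3,6); scan 8 dirs for brackets.
Dir NW: first cell '.' (not opp) -> no flip
Dir N: first cell '.' (not opp) -> no flip
Dir NE: first cell '.' (not opp) -> no flip
Dir W: opp run (3,5) (3,4) capped by B -> flip
Dir E: first cell '.' (not opp) -> no flip
Dir SW: first cell '.' (not opp) -> no flip
Dir S: first cell '.' (not opp) -> no flip
Dir SE: first cell '.' (not opp) -> no flip
All flips: (3,4) (3,5)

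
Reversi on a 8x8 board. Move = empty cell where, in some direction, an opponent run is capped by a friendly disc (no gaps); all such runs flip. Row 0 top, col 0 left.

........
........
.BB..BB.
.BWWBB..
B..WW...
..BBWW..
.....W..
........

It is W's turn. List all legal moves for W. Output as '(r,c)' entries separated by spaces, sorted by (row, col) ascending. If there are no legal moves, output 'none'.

Answer: (1,0) (1,1) (1,2) (1,6) (1,7) (2,4) (3,0) (3,6) (5,1) (6,1) (6,2) (6,3)

Derivation:
(1,0): flips 1 -> legal
(1,1): flips 1 -> legal
(1,2): flips 1 -> legal
(1,3): no bracket -> illegal
(1,4): no bracket -> illegal
(1,5): no bracket -> illegal
(1,6): flips 2 -> legal
(1,7): flips 2 -> legal
(2,0): no bracket -> illegal
(2,3): no bracket -> illegal
(2,4): flips 1 -> legal
(2,7): no bracket -> illegal
(3,0): flips 1 -> legal
(3,6): flips 2 -> legal
(3,7): no bracket -> illegal
(4,1): no bracket -> illegal
(4,2): no bracket -> illegal
(4,5): no bracket -> illegal
(4,6): no bracket -> illegal
(5,0): no bracket -> illegal
(5,1): flips 2 -> legal
(6,1): flips 1 -> legal
(6,2): flips 1 -> legal
(6,3): flips 1 -> legal
(6,4): no bracket -> illegal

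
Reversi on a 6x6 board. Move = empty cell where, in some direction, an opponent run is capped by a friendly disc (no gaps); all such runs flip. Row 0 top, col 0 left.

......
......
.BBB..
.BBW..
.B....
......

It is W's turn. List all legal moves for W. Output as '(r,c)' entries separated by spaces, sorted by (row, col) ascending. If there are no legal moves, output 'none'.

(1,0): no bracket -> illegal
(1,1): flips 1 -> legal
(1,2): no bracket -> illegal
(1,3): flips 1 -> legal
(1,4): no bracket -> illegal
(2,0): no bracket -> illegal
(2,4): no bracket -> illegal
(3,0): flips 2 -> legal
(3,4): no bracket -> illegal
(4,0): no bracket -> illegal
(4,2): no bracket -> illegal
(4,3): no bracket -> illegal
(5,0): no bracket -> illegal
(5,1): no bracket -> illegal
(5,2): no bracket -> illegal

Answer: (1,1) (1,3) (3,0)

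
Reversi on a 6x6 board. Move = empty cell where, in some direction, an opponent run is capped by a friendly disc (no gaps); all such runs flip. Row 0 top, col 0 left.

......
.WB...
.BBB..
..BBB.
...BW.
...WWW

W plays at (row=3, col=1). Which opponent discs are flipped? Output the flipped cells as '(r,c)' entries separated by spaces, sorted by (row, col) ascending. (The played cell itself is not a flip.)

Dir NW: first cell '.' (not opp) -> no flip
Dir N: opp run (2,1) capped by W -> flip
Dir NE: opp run (2,2), next='.' -> no flip
Dir W: first cell '.' (not opp) -> no flip
Dir E: opp run (3,2) (3,3) (3,4), next='.' -> no flip
Dir SW: first cell '.' (not opp) -> no flip
Dir S: first cell '.' (not opp) -> no flip
Dir SE: first cell '.' (not opp) -> no flip

Answer: (2,1)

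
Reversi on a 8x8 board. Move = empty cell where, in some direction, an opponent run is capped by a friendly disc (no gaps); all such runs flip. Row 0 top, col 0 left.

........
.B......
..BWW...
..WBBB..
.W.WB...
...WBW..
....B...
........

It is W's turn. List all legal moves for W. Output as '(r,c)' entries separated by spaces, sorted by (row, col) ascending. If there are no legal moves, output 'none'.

Answer: (0,0) (1,2) (2,1) (2,5) (2,6) (3,6) (4,2) (4,5) (4,6) (6,5) (7,3) (7,4) (7,5)

Derivation:
(0,0): flips 4 -> legal
(0,1): no bracket -> illegal
(0,2): no bracket -> illegal
(1,0): no bracket -> illegal
(1,2): flips 1 -> legal
(1,3): no bracket -> illegal
(2,0): no bracket -> illegal
(2,1): flips 1 -> legal
(2,5): flips 1 -> legal
(2,6): flips 2 -> legal
(3,1): no bracket -> illegal
(3,6): flips 3 -> legal
(4,2): flips 1 -> legal
(4,5): flips 2 -> legal
(4,6): flips 1 -> legal
(6,3): no bracket -> illegal
(6,5): flips 1 -> legal
(7,3): flips 1 -> legal
(7,4): flips 4 -> legal
(7,5): flips 1 -> legal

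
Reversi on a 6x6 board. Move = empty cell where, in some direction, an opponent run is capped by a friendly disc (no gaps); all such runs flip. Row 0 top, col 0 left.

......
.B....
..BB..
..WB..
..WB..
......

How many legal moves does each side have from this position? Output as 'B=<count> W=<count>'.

Answer: B=5 W=6

Derivation:
-- B to move --
(2,1): flips 1 -> legal
(3,1): flips 1 -> legal
(4,1): flips 2 -> legal
(5,1): flips 1 -> legal
(5,2): flips 2 -> legal
(5,3): no bracket -> illegal
B mobility = 5
-- W to move --
(0,0): no bracket -> illegal
(0,1): no bracket -> illegal
(0,2): no bracket -> illegal
(1,0): no bracket -> illegal
(1,2): flips 1 -> legal
(1,3): no bracket -> illegal
(1,4): flips 1 -> legal
(2,0): no bracket -> illegal
(2,1): no bracket -> illegal
(2,4): flips 1 -> legal
(3,1): no bracket -> illegal
(3,4): flips 1 -> legal
(4,4): flips 1 -> legal
(5,2): no bracket -> illegal
(5,3): no bracket -> illegal
(5,4): flips 1 -> legal
W mobility = 6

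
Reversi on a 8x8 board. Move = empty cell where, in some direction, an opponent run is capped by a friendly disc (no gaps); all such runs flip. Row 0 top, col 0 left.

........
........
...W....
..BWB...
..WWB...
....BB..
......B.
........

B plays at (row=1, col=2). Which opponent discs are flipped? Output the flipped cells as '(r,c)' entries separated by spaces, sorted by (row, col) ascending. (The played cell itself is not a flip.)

Dir NW: first cell '.' (not opp) -> no flip
Dir N: first cell '.' (not opp) -> no flip
Dir NE: first cell '.' (not opp) -> no flip
Dir W: first cell '.' (not opp) -> no flip
Dir E: first cell '.' (not opp) -> no flip
Dir SW: first cell '.' (not opp) -> no flip
Dir S: first cell '.' (not opp) -> no flip
Dir SE: opp run (2,3) capped by B -> flip

Answer: (2,3)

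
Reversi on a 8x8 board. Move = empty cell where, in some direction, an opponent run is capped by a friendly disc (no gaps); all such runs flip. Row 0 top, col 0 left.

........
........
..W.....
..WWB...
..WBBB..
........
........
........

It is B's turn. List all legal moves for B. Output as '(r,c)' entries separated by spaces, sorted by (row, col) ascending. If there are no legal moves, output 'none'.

(1,1): flips 2 -> legal
(1,2): no bracket -> illegal
(1,3): no bracket -> illegal
(2,1): flips 1 -> legal
(2,3): flips 1 -> legal
(2,4): no bracket -> illegal
(3,1): flips 2 -> legal
(4,1): flips 1 -> legal
(5,1): no bracket -> illegal
(5,2): no bracket -> illegal
(5,3): no bracket -> illegal

Answer: (1,1) (2,1) (2,3) (3,1) (4,1)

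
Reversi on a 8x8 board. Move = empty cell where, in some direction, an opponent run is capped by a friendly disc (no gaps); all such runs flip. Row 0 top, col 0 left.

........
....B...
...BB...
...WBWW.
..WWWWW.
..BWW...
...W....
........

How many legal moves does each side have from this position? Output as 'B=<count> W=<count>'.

Answer: B=9 W=9

Derivation:
-- B to move --
(2,2): no bracket -> illegal
(2,5): no bracket -> illegal
(2,6): no bracket -> illegal
(2,7): no bracket -> illegal
(3,1): no bracket -> illegal
(3,2): flips 2 -> legal
(3,7): flips 2 -> legal
(4,1): no bracket -> illegal
(4,7): no bracket -> illegal
(5,1): flips 2 -> legal
(5,5): flips 2 -> legal
(5,6): flips 1 -> legal
(5,7): flips 2 -> legal
(6,2): no bracket -> illegal
(6,4): flips 2 -> legal
(6,5): no bracket -> illegal
(7,2): no bracket -> illegal
(7,3): flips 4 -> legal
(7,4): flips 1 -> legal
B mobility = 9
-- W to move --
(0,3): no bracket -> illegal
(0,4): flips 3 -> legal
(0,5): no bracket -> illegal
(1,2): flips 2 -> legal
(1,3): flips 2 -> legal
(1,5): flips 1 -> legal
(2,2): no bracket -> illegal
(2,5): flips 1 -> legal
(3,2): no bracket -> illegal
(4,1): flips 1 -> legal
(5,1): flips 1 -> legal
(6,1): flips 1 -> legal
(6,2): flips 1 -> legal
W mobility = 9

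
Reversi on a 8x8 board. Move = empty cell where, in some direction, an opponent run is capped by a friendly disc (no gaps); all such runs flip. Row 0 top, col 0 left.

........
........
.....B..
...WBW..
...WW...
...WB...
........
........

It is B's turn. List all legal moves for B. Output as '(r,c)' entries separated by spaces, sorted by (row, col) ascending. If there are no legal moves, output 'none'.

Answer: (3,2) (3,6) (4,5) (5,2)

Derivation:
(2,2): no bracket -> illegal
(2,3): no bracket -> illegal
(2,4): no bracket -> illegal
(2,6): no bracket -> illegal
(3,2): flips 2 -> legal
(3,6): flips 1 -> legal
(4,2): no bracket -> illegal
(4,5): flips 1 -> legal
(4,6): no bracket -> illegal
(5,2): flips 2 -> legal
(5,5): no bracket -> illegal
(6,2): no bracket -> illegal
(6,3): no bracket -> illegal
(6,4): no bracket -> illegal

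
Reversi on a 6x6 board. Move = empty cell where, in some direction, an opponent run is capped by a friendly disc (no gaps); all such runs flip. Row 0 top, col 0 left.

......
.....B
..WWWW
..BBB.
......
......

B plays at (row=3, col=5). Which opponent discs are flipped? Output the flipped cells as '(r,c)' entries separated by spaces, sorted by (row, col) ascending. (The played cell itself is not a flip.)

Dir NW: opp run (2,4), next='.' -> no flip
Dir N: opp run (2,5) capped by B -> flip
Dir NE: edge -> no flip
Dir W: first cell 'B' (not opp) -> no flip
Dir E: edge -> no flip
Dir SW: first cell '.' (not opp) -> no flip
Dir S: first cell '.' (not opp) -> no flip
Dir SE: edge -> no flip

Answer: (2,5)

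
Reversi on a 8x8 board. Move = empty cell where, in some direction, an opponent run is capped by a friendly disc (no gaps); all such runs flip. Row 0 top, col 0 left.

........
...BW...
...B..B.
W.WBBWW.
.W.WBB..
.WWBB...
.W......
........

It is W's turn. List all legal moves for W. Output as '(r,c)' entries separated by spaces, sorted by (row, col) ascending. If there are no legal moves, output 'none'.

(0,2): no bracket -> illegal
(0,3): flips 3 -> legal
(0,4): no bracket -> illegal
(1,2): flips 1 -> legal
(1,5): no bracket -> illegal
(1,6): flips 1 -> legal
(1,7): flips 1 -> legal
(2,2): no bracket -> illegal
(2,4): no bracket -> illegal
(2,5): flips 1 -> legal
(2,7): no bracket -> illegal
(3,7): no bracket -> illegal
(4,2): no bracket -> illegal
(4,6): flips 2 -> legal
(5,5): flips 3 -> legal
(5,6): no bracket -> illegal
(6,2): flips 2 -> legal
(6,3): flips 3 -> legal
(6,4): no bracket -> illegal
(6,5): flips 1 -> legal

Answer: (0,3) (1,2) (1,6) (1,7) (2,5) (4,6) (5,5) (6,2) (6,3) (6,5)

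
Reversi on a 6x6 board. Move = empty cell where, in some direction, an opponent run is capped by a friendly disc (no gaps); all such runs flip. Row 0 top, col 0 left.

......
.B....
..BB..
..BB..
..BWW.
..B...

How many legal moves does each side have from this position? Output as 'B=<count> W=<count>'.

-- B to move --
(3,4): flips 1 -> legal
(3,5): no bracket -> illegal
(4,5): flips 2 -> legal
(5,3): flips 1 -> legal
(5,4): flips 1 -> legal
(5,5): flips 1 -> legal
B mobility = 5
-- W to move --
(0,0): flips 3 -> legal
(0,1): no bracket -> illegal
(0,2): no bracket -> illegal
(1,0): no bracket -> illegal
(1,2): no bracket -> illegal
(1,3): flips 2 -> legal
(1,4): no bracket -> illegal
(2,0): no bracket -> illegal
(2,1): flips 1 -> legal
(2,4): no bracket -> illegal
(3,1): no bracket -> illegal
(3,4): no bracket -> illegal
(4,1): flips 1 -> legal
(5,1): no bracket -> illegal
(5,3): no bracket -> illegal
W mobility = 4

Answer: B=5 W=4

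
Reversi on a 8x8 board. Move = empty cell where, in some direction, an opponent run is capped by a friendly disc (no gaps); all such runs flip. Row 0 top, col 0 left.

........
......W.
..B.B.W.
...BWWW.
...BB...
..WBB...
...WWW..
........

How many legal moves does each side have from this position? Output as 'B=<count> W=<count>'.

-- B to move --
(0,5): no bracket -> illegal
(0,6): no bracket -> illegal
(0,7): no bracket -> illegal
(1,5): no bracket -> illegal
(1,7): flips 2 -> legal
(2,3): no bracket -> illegal
(2,5): flips 1 -> legal
(2,7): no bracket -> illegal
(3,7): flips 3 -> legal
(4,1): no bracket -> illegal
(4,2): no bracket -> illegal
(4,5): no bracket -> illegal
(4,6): flips 1 -> legal
(4,7): no bracket -> illegal
(5,1): flips 1 -> legal
(5,5): no bracket -> illegal
(5,6): no bracket -> illegal
(6,1): flips 1 -> legal
(6,2): no bracket -> illegal
(6,6): no bracket -> illegal
(7,2): flips 1 -> legal
(7,3): flips 1 -> legal
(7,4): flips 1 -> legal
(7,5): flips 1 -> legal
(7,6): flips 1 -> legal
B mobility = 11
-- W to move --
(1,1): no bracket -> illegal
(1,2): no bracket -> illegal
(1,3): flips 1 -> legal
(1,4): flips 1 -> legal
(1,5): no bracket -> illegal
(2,1): no bracket -> illegal
(2,3): flips 3 -> legal
(2,5): no bracket -> illegal
(3,1): no bracket -> illegal
(3,2): flips 3 -> legal
(4,2): flips 1 -> legal
(4,5): flips 1 -> legal
(5,5): flips 2 -> legal
(6,2): flips 2 -> legal
W mobility = 8

Answer: B=11 W=8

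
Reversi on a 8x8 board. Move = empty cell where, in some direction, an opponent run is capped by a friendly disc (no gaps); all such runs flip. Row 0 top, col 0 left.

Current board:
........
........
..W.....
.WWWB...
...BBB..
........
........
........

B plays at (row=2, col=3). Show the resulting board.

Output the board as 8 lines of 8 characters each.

Place B at (2,3); scan 8 dirs for brackets.
Dir NW: first cell '.' (not opp) -> no flip
Dir N: first cell '.' (not opp) -> no flip
Dir NE: first cell '.' (not opp) -> no flip
Dir W: opp run (2,2), next='.' -> no flip
Dir E: first cell '.' (not opp) -> no flip
Dir SW: opp run (3,2), next='.' -> no flip
Dir S: opp run (3,3) capped by B -> flip
Dir SE: first cell 'B' (not opp) -> no flip
All flips: (3,3)

Answer: ........
........
..WB....
.WWBB...
...BBB..
........
........
........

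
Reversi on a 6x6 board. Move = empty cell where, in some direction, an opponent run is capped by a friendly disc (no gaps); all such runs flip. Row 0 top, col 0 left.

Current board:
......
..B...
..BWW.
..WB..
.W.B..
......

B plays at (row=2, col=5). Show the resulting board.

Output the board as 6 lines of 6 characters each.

Answer: ......
..B...
..BBBB
..WB..
.W.B..
......

Derivation:
Place B at (2,5); scan 8 dirs for brackets.
Dir NW: first cell '.' (not opp) -> no flip
Dir N: first cell '.' (not opp) -> no flip
Dir NE: edge -> no flip
Dir W: opp run (2,4) (2,3) capped by B -> flip
Dir E: edge -> no flip
Dir SW: first cell '.' (not opp) -> no flip
Dir S: first cell '.' (not opp) -> no flip
Dir SE: edge -> no flip
All flips: (2,3) (2,4)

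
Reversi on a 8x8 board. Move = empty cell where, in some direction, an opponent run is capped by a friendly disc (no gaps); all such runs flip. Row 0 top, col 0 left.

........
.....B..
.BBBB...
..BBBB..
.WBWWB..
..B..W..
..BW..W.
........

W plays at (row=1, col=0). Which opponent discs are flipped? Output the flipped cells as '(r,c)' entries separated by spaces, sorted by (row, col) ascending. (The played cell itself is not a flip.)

Answer: (2,1) (3,2)

Derivation:
Dir NW: edge -> no flip
Dir N: first cell '.' (not opp) -> no flip
Dir NE: first cell '.' (not opp) -> no flip
Dir W: edge -> no flip
Dir E: first cell '.' (not opp) -> no flip
Dir SW: edge -> no flip
Dir S: first cell '.' (not opp) -> no flip
Dir SE: opp run (2,1) (3,2) capped by W -> flip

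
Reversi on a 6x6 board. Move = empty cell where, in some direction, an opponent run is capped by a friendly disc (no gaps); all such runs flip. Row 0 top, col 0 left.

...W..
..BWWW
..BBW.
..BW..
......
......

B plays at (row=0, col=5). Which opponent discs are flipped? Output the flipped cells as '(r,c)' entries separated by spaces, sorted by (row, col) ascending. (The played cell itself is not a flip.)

Dir NW: edge -> no flip
Dir N: edge -> no flip
Dir NE: edge -> no flip
Dir W: first cell '.' (not opp) -> no flip
Dir E: edge -> no flip
Dir SW: opp run (1,4) capped by B -> flip
Dir S: opp run (1,5), next='.' -> no flip
Dir SE: edge -> no flip

Answer: (1,4)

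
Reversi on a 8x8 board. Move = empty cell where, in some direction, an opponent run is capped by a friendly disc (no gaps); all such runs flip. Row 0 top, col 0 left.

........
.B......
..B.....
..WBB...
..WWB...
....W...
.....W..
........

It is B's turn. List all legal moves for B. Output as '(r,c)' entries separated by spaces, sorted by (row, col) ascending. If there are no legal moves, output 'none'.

Answer: (3,1) (4,1) (5,1) (5,2) (5,3) (6,4)

Derivation:
(2,1): no bracket -> illegal
(2,3): no bracket -> illegal
(3,1): flips 1 -> legal
(4,1): flips 2 -> legal
(4,5): no bracket -> illegal
(5,1): flips 1 -> legal
(5,2): flips 3 -> legal
(5,3): flips 1 -> legal
(5,5): no bracket -> illegal
(5,6): no bracket -> illegal
(6,3): no bracket -> illegal
(6,4): flips 1 -> legal
(6,6): no bracket -> illegal
(7,4): no bracket -> illegal
(7,5): no bracket -> illegal
(7,6): no bracket -> illegal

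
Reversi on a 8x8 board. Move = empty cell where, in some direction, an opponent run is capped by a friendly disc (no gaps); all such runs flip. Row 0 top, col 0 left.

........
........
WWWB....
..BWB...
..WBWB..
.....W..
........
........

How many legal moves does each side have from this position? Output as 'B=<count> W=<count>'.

Answer: B=6 W=7

Derivation:
-- B to move --
(1,0): flips 1 -> legal
(1,1): no bracket -> illegal
(1,2): flips 1 -> legal
(1,3): no bracket -> illegal
(2,4): no bracket -> illegal
(3,0): no bracket -> illegal
(3,1): no bracket -> illegal
(3,5): no bracket -> illegal
(4,1): flips 1 -> legal
(4,6): no bracket -> illegal
(5,1): no bracket -> illegal
(5,2): flips 1 -> legal
(5,3): no bracket -> illegal
(5,4): flips 1 -> legal
(5,6): no bracket -> illegal
(6,4): no bracket -> illegal
(6,5): flips 1 -> legal
(6,6): no bracket -> illegal
B mobility = 6
-- W to move --
(1,2): no bracket -> illegal
(1,3): flips 1 -> legal
(1,4): no bracket -> illegal
(2,4): flips 2 -> legal
(2,5): no bracket -> illegal
(3,1): flips 1 -> legal
(3,5): flips 2 -> legal
(3,6): no bracket -> illegal
(4,1): no bracket -> illegal
(4,6): flips 1 -> legal
(5,2): no bracket -> illegal
(5,3): flips 1 -> legal
(5,4): flips 2 -> legal
(5,6): no bracket -> illegal
W mobility = 7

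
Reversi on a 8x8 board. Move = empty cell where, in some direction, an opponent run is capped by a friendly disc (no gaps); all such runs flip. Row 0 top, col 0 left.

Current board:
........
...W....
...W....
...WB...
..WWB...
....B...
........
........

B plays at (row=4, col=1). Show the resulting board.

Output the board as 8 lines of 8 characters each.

Place B at (4,1); scan 8 dirs for brackets.
Dir NW: first cell '.' (not opp) -> no flip
Dir N: first cell '.' (not opp) -> no flip
Dir NE: first cell '.' (not opp) -> no flip
Dir W: first cell '.' (not opp) -> no flip
Dir E: opp run (4,2) (4,3) capped by B -> flip
Dir SW: first cell '.' (not opp) -> no flip
Dir S: first cell '.' (not opp) -> no flip
Dir SE: first cell '.' (not opp) -> no flip
All flips: (4,2) (4,3)

Answer: ........
...W....
...W....
...WB...
.BBBB...
....B...
........
........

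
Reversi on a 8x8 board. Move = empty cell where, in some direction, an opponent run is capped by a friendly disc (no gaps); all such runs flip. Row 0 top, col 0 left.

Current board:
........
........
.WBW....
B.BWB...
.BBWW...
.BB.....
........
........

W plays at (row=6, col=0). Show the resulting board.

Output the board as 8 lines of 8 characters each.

Place W at (6,0); scan 8 dirs for brackets.
Dir NW: edge -> no flip
Dir N: first cell '.' (not opp) -> no flip
Dir NE: opp run (5,1) (4,2) capped by W -> flip
Dir W: edge -> no flip
Dir E: first cell '.' (not opp) -> no flip
Dir SW: edge -> no flip
Dir S: first cell '.' (not opp) -> no flip
Dir SE: first cell '.' (not opp) -> no flip
All flips: (4,2) (5,1)

Answer: ........
........
.WBW....
B.BWB...
.BWWW...
.WB.....
W.......
........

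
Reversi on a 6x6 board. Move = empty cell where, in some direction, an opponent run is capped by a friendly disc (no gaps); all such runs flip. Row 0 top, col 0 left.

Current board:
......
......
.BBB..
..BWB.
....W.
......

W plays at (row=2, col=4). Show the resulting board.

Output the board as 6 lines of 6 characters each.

Place W at (2,4); scan 8 dirs for brackets.
Dir NW: first cell '.' (not opp) -> no flip
Dir N: first cell '.' (not opp) -> no flip
Dir NE: first cell '.' (not opp) -> no flip
Dir W: opp run (2,3) (2,2) (2,1), next='.' -> no flip
Dir E: first cell '.' (not opp) -> no flip
Dir SW: first cell 'W' (not opp) -> no flip
Dir S: opp run (3,4) capped by W -> flip
Dir SE: first cell '.' (not opp) -> no flip
All flips: (3,4)

Answer: ......
......
.BBBW.
..BWW.
....W.
......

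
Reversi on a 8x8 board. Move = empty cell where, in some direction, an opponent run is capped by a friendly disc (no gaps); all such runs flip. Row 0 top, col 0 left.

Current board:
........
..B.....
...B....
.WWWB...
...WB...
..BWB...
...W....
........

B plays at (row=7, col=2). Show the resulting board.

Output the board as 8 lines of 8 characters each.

Place B at (7,2); scan 8 dirs for brackets.
Dir NW: first cell '.' (not opp) -> no flip
Dir N: first cell '.' (not opp) -> no flip
Dir NE: opp run (6,3) capped by B -> flip
Dir W: first cell '.' (not opp) -> no flip
Dir E: first cell '.' (not opp) -> no flip
Dir SW: edge -> no flip
Dir S: edge -> no flip
Dir SE: edge -> no flip
All flips: (6,3)

Answer: ........
..B.....
...B....
.WWWB...
...WB...
..BWB...
...B....
..B.....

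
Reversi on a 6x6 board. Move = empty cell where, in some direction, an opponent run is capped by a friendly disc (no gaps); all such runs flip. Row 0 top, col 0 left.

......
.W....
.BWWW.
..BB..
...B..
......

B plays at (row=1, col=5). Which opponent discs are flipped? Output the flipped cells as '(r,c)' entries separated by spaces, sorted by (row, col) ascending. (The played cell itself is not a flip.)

Answer: (2,4)

Derivation:
Dir NW: first cell '.' (not opp) -> no flip
Dir N: first cell '.' (not opp) -> no flip
Dir NE: edge -> no flip
Dir W: first cell '.' (not opp) -> no flip
Dir E: edge -> no flip
Dir SW: opp run (2,4) capped by B -> flip
Dir S: first cell '.' (not opp) -> no flip
Dir SE: edge -> no flip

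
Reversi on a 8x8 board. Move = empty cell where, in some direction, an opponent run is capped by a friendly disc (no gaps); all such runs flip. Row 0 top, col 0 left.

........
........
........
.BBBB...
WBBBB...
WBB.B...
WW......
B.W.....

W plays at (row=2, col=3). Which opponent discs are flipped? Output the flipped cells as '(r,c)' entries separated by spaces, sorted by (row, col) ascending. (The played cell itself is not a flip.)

Dir NW: first cell '.' (not opp) -> no flip
Dir N: first cell '.' (not opp) -> no flip
Dir NE: first cell '.' (not opp) -> no flip
Dir W: first cell '.' (not opp) -> no flip
Dir E: first cell '.' (not opp) -> no flip
Dir SW: opp run (3,2) (4,1) capped by W -> flip
Dir S: opp run (3,3) (4,3), next='.' -> no flip
Dir SE: opp run (3,4), next='.' -> no flip

Answer: (3,2) (4,1)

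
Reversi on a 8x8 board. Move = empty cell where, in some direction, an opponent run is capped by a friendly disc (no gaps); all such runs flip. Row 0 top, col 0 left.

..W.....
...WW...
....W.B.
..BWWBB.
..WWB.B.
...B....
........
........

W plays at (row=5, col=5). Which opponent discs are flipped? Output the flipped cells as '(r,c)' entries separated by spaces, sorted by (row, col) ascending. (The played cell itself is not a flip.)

Dir NW: opp run (4,4) capped by W -> flip
Dir N: first cell '.' (not opp) -> no flip
Dir NE: opp run (4,6), next='.' -> no flip
Dir W: first cell '.' (not opp) -> no flip
Dir E: first cell '.' (not opp) -> no flip
Dir SW: first cell '.' (not opp) -> no flip
Dir S: first cell '.' (not opp) -> no flip
Dir SE: first cell '.' (not opp) -> no flip

Answer: (4,4)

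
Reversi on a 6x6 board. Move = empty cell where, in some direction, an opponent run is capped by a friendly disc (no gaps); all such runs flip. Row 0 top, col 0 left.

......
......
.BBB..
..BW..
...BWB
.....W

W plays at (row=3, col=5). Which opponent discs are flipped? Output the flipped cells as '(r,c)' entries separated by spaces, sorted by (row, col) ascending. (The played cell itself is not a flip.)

Dir NW: first cell '.' (not opp) -> no flip
Dir N: first cell '.' (not opp) -> no flip
Dir NE: edge -> no flip
Dir W: first cell '.' (not opp) -> no flip
Dir E: edge -> no flip
Dir SW: first cell 'W' (not opp) -> no flip
Dir S: opp run (4,5) capped by W -> flip
Dir SE: edge -> no flip

Answer: (4,5)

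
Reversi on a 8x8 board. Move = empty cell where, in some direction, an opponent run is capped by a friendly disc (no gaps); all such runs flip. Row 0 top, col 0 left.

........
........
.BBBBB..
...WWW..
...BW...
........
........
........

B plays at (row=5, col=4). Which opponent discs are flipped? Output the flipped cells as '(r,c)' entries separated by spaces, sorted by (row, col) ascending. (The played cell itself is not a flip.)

Dir NW: first cell 'B' (not opp) -> no flip
Dir N: opp run (4,4) (3,4) capped by B -> flip
Dir NE: first cell '.' (not opp) -> no flip
Dir W: first cell '.' (not opp) -> no flip
Dir E: first cell '.' (not opp) -> no flip
Dir SW: first cell '.' (not opp) -> no flip
Dir S: first cell '.' (not opp) -> no flip
Dir SE: first cell '.' (not opp) -> no flip

Answer: (3,4) (4,4)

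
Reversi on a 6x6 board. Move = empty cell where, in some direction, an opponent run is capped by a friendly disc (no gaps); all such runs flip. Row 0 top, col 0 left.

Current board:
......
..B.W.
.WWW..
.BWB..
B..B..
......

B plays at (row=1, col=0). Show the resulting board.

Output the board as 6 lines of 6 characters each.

Answer: ......
B.B.W.
.BWW..
.BBB..
B..B..
......

Derivation:
Place B at (1,0); scan 8 dirs for brackets.
Dir NW: edge -> no flip
Dir N: first cell '.' (not opp) -> no flip
Dir NE: first cell '.' (not opp) -> no flip
Dir W: edge -> no flip
Dir E: first cell '.' (not opp) -> no flip
Dir SW: edge -> no flip
Dir S: first cell '.' (not opp) -> no flip
Dir SE: opp run (2,1) (3,2) capped by B -> flip
All flips: (2,1) (3,2)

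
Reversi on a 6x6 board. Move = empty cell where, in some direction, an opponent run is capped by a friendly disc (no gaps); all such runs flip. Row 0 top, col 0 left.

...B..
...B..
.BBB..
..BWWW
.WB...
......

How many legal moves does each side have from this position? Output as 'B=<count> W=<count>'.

-- B to move --
(2,4): flips 1 -> legal
(2,5): no bracket -> illegal
(3,0): no bracket -> illegal
(3,1): no bracket -> illegal
(4,0): flips 1 -> legal
(4,3): flips 1 -> legal
(4,4): flips 1 -> legal
(4,5): flips 1 -> legal
(5,0): flips 1 -> legal
(5,1): no bracket -> illegal
(5,2): no bracket -> illegal
B mobility = 6
-- W to move --
(0,2): no bracket -> illegal
(0,4): no bracket -> illegal
(1,0): no bracket -> illegal
(1,1): flips 1 -> legal
(1,2): flips 1 -> legal
(1,4): flips 2 -> legal
(2,0): no bracket -> illegal
(2,4): no bracket -> illegal
(3,0): no bracket -> illegal
(3,1): flips 1 -> legal
(4,3): flips 1 -> legal
(5,1): flips 1 -> legal
(5,2): no bracket -> illegal
(5,3): no bracket -> illegal
W mobility = 6

Answer: B=6 W=6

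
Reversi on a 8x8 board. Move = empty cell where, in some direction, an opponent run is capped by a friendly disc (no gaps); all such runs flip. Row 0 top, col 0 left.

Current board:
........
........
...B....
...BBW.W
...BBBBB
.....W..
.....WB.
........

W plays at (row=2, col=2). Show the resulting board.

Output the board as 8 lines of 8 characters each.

Answer: ........
........
..WB....
...WBW.W
...BWBBB
.....W..
.....WB.
........

Derivation:
Place W at (2,2); scan 8 dirs for brackets.
Dir NW: first cell '.' (not opp) -> no flip
Dir N: first cell '.' (not opp) -> no flip
Dir NE: first cell '.' (not opp) -> no flip
Dir W: first cell '.' (not opp) -> no flip
Dir E: opp run (2,3), next='.' -> no flip
Dir SW: first cell '.' (not opp) -> no flip
Dir S: first cell '.' (not opp) -> no flip
Dir SE: opp run (3,3) (4,4) capped by W -> flip
All flips: (3,3) (4,4)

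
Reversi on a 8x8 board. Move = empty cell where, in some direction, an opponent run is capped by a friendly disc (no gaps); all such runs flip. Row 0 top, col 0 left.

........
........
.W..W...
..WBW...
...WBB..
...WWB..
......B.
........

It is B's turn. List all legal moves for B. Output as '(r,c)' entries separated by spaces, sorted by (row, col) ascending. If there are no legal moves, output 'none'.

Answer: (1,4) (1,5) (2,3) (3,1) (3,5) (4,2) (5,2) (6,2) (6,3) (6,4)

Derivation:
(1,0): no bracket -> illegal
(1,1): no bracket -> illegal
(1,2): no bracket -> illegal
(1,3): no bracket -> illegal
(1,4): flips 2 -> legal
(1,5): flips 1 -> legal
(2,0): no bracket -> illegal
(2,2): no bracket -> illegal
(2,3): flips 1 -> legal
(2,5): no bracket -> illegal
(3,0): no bracket -> illegal
(3,1): flips 1 -> legal
(3,5): flips 1 -> legal
(4,1): no bracket -> illegal
(4,2): flips 1 -> legal
(5,2): flips 2 -> legal
(6,2): flips 1 -> legal
(6,3): flips 3 -> legal
(6,4): flips 1 -> legal
(6,5): no bracket -> illegal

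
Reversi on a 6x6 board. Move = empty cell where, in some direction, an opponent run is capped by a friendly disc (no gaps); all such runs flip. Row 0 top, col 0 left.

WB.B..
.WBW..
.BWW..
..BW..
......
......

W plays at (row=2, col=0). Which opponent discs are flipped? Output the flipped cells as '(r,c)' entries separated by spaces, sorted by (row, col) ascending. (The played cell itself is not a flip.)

Answer: (2,1)

Derivation:
Dir NW: edge -> no flip
Dir N: first cell '.' (not opp) -> no flip
Dir NE: first cell 'W' (not opp) -> no flip
Dir W: edge -> no flip
Dir E: opp run (2,1) capped by W -> flip
Dir SW: edge -> no flip
Dir S: first cell '.' (not opp) -> no flip
Dir SE: first cell '.' (not opp) -> no flip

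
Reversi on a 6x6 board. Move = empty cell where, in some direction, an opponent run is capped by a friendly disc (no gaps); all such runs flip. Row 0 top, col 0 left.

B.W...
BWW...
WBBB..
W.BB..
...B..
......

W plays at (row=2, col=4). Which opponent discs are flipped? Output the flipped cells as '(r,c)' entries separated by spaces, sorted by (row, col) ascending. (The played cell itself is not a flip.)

Dir NW: first cell '.' (not opp) -> no flip
Dir N: first cell '.' (not opp) -> no flip
Dir NE: first cell '.' (not opp) -> no flip
Dir W: opp run (2,3) (2,2) (2,1) capped by W -> flip
Dir E: first cell '.' (not opp) -> no flip
Dir SW: opp run (3,3), next='.' -> no flip
Dir S: first cell '.' (not opp) -> no flip
Dir SE: first cell '.' (not opp) -> no flip

Answer: (2,1) (2,2) (2,3)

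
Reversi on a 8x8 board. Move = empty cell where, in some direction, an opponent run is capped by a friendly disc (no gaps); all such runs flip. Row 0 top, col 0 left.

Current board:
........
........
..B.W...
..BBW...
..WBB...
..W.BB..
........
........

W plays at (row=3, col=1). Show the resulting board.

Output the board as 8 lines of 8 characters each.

Place W at (3,1); scan 8 dirs for brackets.
Dir NW: first cell '.' (not opp) -> no flip
Dir N: first cell '.' (not opp) -> no flip
Dir NE: opp run (2,2), next='.' -> no flip
Dir W: first cell '.' (not opp) -> no flip
Dir E: opp run (3,2) (3,3) capped by W -> flip
Dir SW: first cell '.' (not opp) -> no flip
Dir S: first cell '.' (not opp) -> no flip
Dir SE: first cell 'W' (not opp) -> no flip
All flips: (3,2) (3,3)

Answer: ........
........
..B.W...
.WWWW...
..WBB...
..W.BB..
........
........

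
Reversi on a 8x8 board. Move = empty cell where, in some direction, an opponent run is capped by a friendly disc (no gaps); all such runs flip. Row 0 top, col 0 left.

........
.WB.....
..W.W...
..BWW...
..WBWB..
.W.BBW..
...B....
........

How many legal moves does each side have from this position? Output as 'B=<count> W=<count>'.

Answer: B=10 W=10

Derivation:
-- B to move --
(0,0): no bracket -> illegal
(0,1): no bracket -> illegal
(0,2): no bracket -> illegal
(1,0): flips 1 -> legal
(1,3): no bracket -> illegal
(1,4): flips 3 -> legal
(1,5): no bracket -> illegal
(2,0): no bracket -> illegal
(2,1): no bracket -> illegal
(2,3): flips 2 -> legal
(2,5): flips 1 -> legal
(3,1): flips 1 -> legal
(3,5): flips 3 -> legal
(4,0): no bracket -> illegal
(4,1): flips 1 -> legal
(4,6): no bracket -> illegal
(5,0): no bracket -> illegal
(5,2): flips 1 -> legal
(5,6): flips 1 -> legal
(6,0): no bracket -> illegal
(6,1): no bracket -> illegal
(6,2): no bracket -> illegal
(6,4): no bracket -> illegal
(6,5): flips 1 -> legal
(6,6): no bracket -> illegal
B mobility = 10
-- W to move --
(0,1): no bracket -> illegal
(0,2): flips 1 -> legal
(0,3): no bracket -> illegal
(1,3): flips 1 -> legal
(2,1): no bracket -> illegal
(2,3): no bracket -> illegal
(3,1): flips 1 -> legal
(3,5): flips 1 -> legal
(3,6): no bracket -> illegal
(4,1): no bracket -> illegal
(4,6): flips 1 -> legal
(5,2): flips 3 -> legal
(5,6): flips 1 -> legal
(6,2): flips 1 -> legal
(6,4): flips 2 -> legal
(6,5): no bracket -> illegal
(7,2): no bracket -> illegal
(7,3): flips 3 -> legal
(7,4): no bracket -> illegal
W mobility = 10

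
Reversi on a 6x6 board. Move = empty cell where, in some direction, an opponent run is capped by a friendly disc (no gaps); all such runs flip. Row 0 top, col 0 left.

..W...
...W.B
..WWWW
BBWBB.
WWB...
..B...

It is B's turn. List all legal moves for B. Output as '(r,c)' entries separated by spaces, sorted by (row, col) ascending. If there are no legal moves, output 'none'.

Answer: (0,3) (0,4) (1,1) (1,2) (1,4) (3,5) (5,0) (5,1)

Derivation:
(0,1): no bracket -> illegal
(0,3): flips 2 -> legal
(0,4): flips 2 -> legal
(1,1): flips 1 -> legal
(1,2): flips 3 -> legal
(1,4): flips 1 -> legal
(2,1): no bracket -> illegal
(3,5): flips 1 -> legal
(4,3): no bracket -> illegal
(5,0): flips 1 -> legal
(5,1): flips 1 -> legal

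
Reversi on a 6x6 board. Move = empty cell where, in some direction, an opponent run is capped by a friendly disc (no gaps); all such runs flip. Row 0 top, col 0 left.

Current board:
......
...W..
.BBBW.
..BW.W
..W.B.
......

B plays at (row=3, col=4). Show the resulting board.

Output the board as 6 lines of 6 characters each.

Answer: ......
...W..
.BBBW.
..BBBW
..W.B.
......

Derivation:
Place B at (3,4); scan 8 dirs for brackets.
Dir NW: first cell 'B' (not opp) -> no flip
Dir N: opp run (2,4), next='.' -> no flip
Dir NE: first cell '.' (not opp) -> no flip
Dir W: opp run (3,3) capped by B -> flip
Dir E: opp run (3,5), next=edge -> no flip
Dir SW: first cell '.' (not opp) -> no flip
Dir S: first cell 'B' (not opp) -> no flip
Dir SE: first cell '.' (not opp) -> no flip
All flips: (3,3)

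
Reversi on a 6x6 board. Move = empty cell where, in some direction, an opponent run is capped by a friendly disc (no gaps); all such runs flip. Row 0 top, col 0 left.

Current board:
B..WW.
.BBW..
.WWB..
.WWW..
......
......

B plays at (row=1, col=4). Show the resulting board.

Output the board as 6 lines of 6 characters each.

Answer: B..WW.
.BBBB.
.WWB..
.WWW..
......
......

Derivation:
Place B at (1,4); scan 8 dirs for brackets.
Dir NW: opp run (0,3), next=edge -> no flip
Dir N: opp run (0,4), next=edge -> no flip
Dir NE: first cell '.' (not opp) -> no flip
Dir W: opp run (1,3) capped by B -> flip
Dir E: first cell '.' (not opp) -> no flip
Dir SW: first cell 'B' (not opp) -> no flip
Dir S: first cell '.' (not opp) -> no flip
Dir SE: first cell '.' (not opp) -> no flip
All flips: (1,3)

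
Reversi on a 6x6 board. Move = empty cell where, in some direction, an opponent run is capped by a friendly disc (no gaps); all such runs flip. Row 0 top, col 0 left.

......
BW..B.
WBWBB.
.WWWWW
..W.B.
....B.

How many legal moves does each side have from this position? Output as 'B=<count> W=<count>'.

-- B to move --
(0,0): flips 3 -> legal
(0,1): flips 1 -> legal
(0,2): no bracket -> illegal
(1,2): flips 1 -> legal
(1,3): no bracket -> illegal
(2,5): no bracket -> illegal
(3,0): flips 1 -> legal
(4,0): no bracket -> illegal
(4,1): flips 2 -> legal
(4,3): flips 2 -> legal
(4,5): flips 1 -> legal
(5,1): flips 2 -> legal
(5,2): no bracket -> illegal
(5,3): no bracket -> illegal
B mobility = 8
-- W to move --
(0,0): flips 1 -> legal
(0,1): no bracket -> illegal
(0,3): no bracket -> illegal
(0,4): flips 2 -> legal
(0,5): flips 2 -> legal
(1,2): flips 1 -> legal
(1,3): flips 2 -> legal
(1,5): flips 1 -> legal
(2,5): flips 2 -> legal
(3,0): no bracket -> illegal
(4,3): no bracket -> illegal
(4,5): no bracket -> illegal
(5,3): flips 1 -> legal
(5,5): flips 1 -> legal
W mobility = 9

Answer: B=8 W=9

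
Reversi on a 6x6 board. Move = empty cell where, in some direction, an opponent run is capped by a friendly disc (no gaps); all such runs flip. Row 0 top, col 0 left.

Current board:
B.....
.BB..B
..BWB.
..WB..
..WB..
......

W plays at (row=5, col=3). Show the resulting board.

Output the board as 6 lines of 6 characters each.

Answer: B.....
.BB..B
..BWB.
..WW..
..WW..
...W..

Derivation:
Place W at (5,3); scan 8 dirs for brackets.
Dir NW: first cell 'W' (not opp) -> no flip
Dir N: opp run (4,3) (3,3) capped by W -> flip
Dir NE: first cell '.' (not opp) -> no flip
Dir W: first cell '.' (not opp) -> no flip
Dir E: first cell '.' (not opp) -> no flip
Dir SW: edge -> no flip
Dir S: edge -> no flip
Dir SE: edge -> no flip
All flips: (3,3) (4,3)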